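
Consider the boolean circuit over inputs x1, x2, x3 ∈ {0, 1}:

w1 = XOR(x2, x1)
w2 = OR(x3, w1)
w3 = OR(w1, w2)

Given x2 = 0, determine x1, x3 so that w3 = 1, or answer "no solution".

w3 = OR(w1, w2) must be 1, so at least one of w1, w2 is 1.
Check with x2 = 0 and x1=1, x3=0:
w1 = XOR(x2, x1) = XOR(0, 1) = 1
w2 = OR(x3, w1) = OR(0, 1) = 1
w3 = OR(w1, w2) = OR(1, 1) = 1
So w3 = 1.

x1=1 x3=0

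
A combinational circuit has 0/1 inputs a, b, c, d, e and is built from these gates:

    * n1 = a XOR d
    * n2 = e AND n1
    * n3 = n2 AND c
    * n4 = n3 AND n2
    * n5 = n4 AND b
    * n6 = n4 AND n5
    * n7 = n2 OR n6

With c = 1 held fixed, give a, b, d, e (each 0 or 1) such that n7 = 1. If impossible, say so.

a=1 b=1 d=0 e=1

Check with c = 1 and a=1, b=1, d=0, e=1:
n1 = a XOR d = 1 XOR 0 = 1
n2 = e AND n1 = 1 AND 1 = 1
n3 = n2 AND c = 1 AND 1 = 1
n4 = n3 AND n2 = 1 AND 1 = 1
n5 = n4 AND b = 1 AND 1 = 1
n6 = n4 AND n5 = 1 AND 1 = 1
n7 = n2 OR n6 = 1 OR 1 = 1
So n7 = 1.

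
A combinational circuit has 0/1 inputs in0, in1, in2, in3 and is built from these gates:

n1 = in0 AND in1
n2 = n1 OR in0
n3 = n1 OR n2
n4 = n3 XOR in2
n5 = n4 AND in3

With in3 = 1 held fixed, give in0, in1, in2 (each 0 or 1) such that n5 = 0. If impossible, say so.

in0=1 in1=0 in2=1

n5 = n4 AND in3 must be 0, so at least one of n4, in3 is 0.
Check with in3 = 1 and in0=1, in1=0, in2=1:
n1 = in0 AND in1 = 1 AND 0 = 0
n2 = n1 OR in0 = 0 OR 1 = 1
n3 = n1 OR n2 = 0 OR 1 = 1
n4 = n3 XOR in2 = 1 XOR 1 = 0
n5 = n4 AND in3 = 0 AND 1 = 0
So n5 = 0.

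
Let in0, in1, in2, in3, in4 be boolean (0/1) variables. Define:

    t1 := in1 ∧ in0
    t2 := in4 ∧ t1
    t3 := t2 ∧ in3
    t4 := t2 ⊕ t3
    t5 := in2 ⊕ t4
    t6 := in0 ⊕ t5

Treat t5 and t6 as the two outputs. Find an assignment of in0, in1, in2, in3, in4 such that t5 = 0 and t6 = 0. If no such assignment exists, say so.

Check with in0=0, in1=0, in2=0, in3=1, in4=0:
t1 = in1 ∧ in0 = 0 ∧ 0 = 0
t2 = in4 ∧ t1 = 0 ∧ 0 = 0
t3 = t2 ∧ in3 = 0 ∧ 1 = 0
t4 = t2 ⊕ t3 = 0 ⊕ 0 = 0
t5 = in2 ⊕ t4 = 0 ⊕ 0 = 0
t6 = in0 ⊕ t5 = 0 ⊕ 0 = 0
So t5 = 0 and t6 = 0.

in0=0, in1=0, in2=0, in3=1, in4=0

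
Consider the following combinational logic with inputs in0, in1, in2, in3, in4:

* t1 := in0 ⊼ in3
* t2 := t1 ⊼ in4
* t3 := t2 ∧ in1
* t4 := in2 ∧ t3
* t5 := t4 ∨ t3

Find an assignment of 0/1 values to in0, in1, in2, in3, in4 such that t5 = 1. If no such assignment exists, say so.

t5 = t4 ∨ t3 must be 1, so at least one of t4, t3 is 1.
Check with in0=1, in1=1, in2=1, in3=1, in4=1:
t1 = in0 ⊼ in3 = 1 ⊼ 1 = 0
t2 = t1 ⊼ in4 = 0 ⊼ 1 = 1
t3 = t2 ∧ in1 = 1 ∧ 1 = 1
t4 = in2 ∧ t3 = 1 ∧ 1 = 1
t5 = t4 ∨ t3 = 1 ∨ 1 = 1
So t5 = 1 as required.

in0=1, in1=1, in2=1, in3=1, in4=1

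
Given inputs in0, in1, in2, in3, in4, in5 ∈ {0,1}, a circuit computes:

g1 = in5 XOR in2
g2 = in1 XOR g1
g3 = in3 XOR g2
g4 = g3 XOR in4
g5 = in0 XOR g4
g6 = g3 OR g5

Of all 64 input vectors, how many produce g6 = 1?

g6 = g3 OR g5 must be 1, so at least one of g3, g5 is 1.
Enumerating the 64 input combinations, 48 give g6 = 1 and 16 give g6 = 0.

48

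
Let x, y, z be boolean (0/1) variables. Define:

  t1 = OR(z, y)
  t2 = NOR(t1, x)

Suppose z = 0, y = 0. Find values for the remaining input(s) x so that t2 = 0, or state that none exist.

x=1

t2 = NOR(t1, x) must be 0, so at least one of t1, x is 1.
Check with z = 0, y = 0 and x=1:
t1 = OR(z, y) = OR(0, 0) = 0
t2 = NOR(t1, x) = NOR(0, 1) = 0
So t2 = 0.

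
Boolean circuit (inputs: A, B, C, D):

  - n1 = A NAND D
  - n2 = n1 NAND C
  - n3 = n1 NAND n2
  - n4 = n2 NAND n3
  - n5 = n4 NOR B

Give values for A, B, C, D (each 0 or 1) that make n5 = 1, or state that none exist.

A=1 B=0 C=0 D=1

n5 = n4 NOR B must be 1, so both n4 = 0 and B = 0.
Check with A=1 B=0 C=0 D=1:
n1 = A NAND D = 1 NAND 1 = 0
n2 = n1 NAND C = 0 NAND 0 = 1
n3 = n1 NAND n2 = 0 NAND 1 = 1
n4 = n2 NAND n3 = 1 NAND 1 = 0
n5 = n4 NOR B = 0 NOR 0 = 1
So n5 = 1 as required.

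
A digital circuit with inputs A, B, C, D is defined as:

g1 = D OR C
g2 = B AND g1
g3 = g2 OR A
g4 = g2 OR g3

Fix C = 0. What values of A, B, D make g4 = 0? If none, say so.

g4 = g2 OR g3 must be 0, so both g2 = 0 and g3 = 0.
g2 = B AND g1 must be 0, so at least one of B, g1 is 0.
Check with C = 0 and A=0, B=0, D=0:
g1 = D OR C = 0 OR 0 = 0
g2 = B AND g1 = 0 AND 0 = 0
g3 = g2 OR A = 0 OR 0 = 0
g4 = g2 OR g3 = 0 OR 0 = 0
So g4 = 0.

A=0, B=0, D=0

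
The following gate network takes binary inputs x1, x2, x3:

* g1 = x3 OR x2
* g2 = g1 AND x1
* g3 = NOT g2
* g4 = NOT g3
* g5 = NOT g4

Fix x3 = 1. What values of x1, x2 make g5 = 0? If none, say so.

Check with x3 = 1 and x1=1, x2=1:
g1 = x3 OR x2 = 1 OR 1 = 1
g2 = g1 AND x1 = 1 AND 1 = 1
g3 = NOT g2 = NOT 1 = 0
g4 = NOT g3 = NOT 0 = 1
g5 = NOT g4 = NOT 1 = 0
So g5 = 0.

x1=1, x2=1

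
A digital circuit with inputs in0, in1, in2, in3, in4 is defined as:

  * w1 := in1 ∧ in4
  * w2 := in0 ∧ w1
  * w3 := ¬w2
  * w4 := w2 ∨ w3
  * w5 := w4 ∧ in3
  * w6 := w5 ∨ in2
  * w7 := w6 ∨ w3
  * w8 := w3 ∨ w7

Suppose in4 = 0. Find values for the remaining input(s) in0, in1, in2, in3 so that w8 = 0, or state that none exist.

With in4 = 0 fixed, none of the 16 settings of in0, in1, in2, in3 give w8 = 0.
For example, with in0=1, in1=0, in2=1, in3=1:
w1 = in1 ∧ in4 = 0 ∧ 0 = 0
w2 = in0 ∧ w1 = 1 ∧ 0 = 0
w3 = ¬w2 = ¬0 = 1
w4 = w2 ∨ w3 = 0 ∨ 1 = 1
w5 = w4 ∧ in3 = 1 ∧ 1 = 1
w6 = w5 ∨ in2 = 1 ∨ 1 = 1
w7 = w6 ∨ w3 = 1 ∨ 1 = 1
w8 = w3 ∨ w7 = 1 ∨ 1 = 1
giving w8 = 1 ≠ 0.

no solution exists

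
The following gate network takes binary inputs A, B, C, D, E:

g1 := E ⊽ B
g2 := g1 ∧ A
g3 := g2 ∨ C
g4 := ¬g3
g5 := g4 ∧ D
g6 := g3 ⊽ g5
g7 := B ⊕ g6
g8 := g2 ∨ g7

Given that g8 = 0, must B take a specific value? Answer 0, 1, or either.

Both values of B occur among assignments with g8 = 0:
  B=0: A=0, B=0, C=0, D=1, E=0
  B=1: A=0, B=1, C=0, D=0, E=0

either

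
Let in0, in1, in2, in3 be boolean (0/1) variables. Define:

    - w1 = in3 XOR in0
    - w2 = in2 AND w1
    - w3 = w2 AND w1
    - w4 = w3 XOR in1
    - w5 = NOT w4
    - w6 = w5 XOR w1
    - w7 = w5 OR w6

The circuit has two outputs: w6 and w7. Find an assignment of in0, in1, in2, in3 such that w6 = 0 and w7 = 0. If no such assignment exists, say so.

Check with in0=0 in1=1 in2=0 in3=0:
w1 = in3 XOR in0 = 0 XOR 0 = 0
w2 = in2 AND w1 = 0 AND 0 = 0
w3 = w2 AND w1 = 0 AND 0 = 0
w4 = w3 XOR in1 = 0 XOR 1 = 1
w5 = NOT w4 = NOT 1 = 0
w6 = w5 XOR w1 = 0 XOR 0 = 0
w7 = w5 OR w6 = 0 OR 0 = 0
So w6 = 0 and w7 = 0.

in0=0 in1=1 in2=0 in3=0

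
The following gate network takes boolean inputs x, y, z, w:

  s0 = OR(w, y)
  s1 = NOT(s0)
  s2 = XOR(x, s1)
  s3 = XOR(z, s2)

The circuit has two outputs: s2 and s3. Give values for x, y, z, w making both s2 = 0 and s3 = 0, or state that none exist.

Check with x=0, y=0, z=0, w=1:
s0 = OR(w, y) = OR(1, 0) = 1
s1 = NOT(s0) = NOT 1 = 0
s2 = XOR(x, s1) = XOR(0, 0) = 0
s3 = XOR(z, s2) = XOR(0, 0) = 0
So s2 = 0 and s3 = 0.

x=0, y=0, z=0, w=1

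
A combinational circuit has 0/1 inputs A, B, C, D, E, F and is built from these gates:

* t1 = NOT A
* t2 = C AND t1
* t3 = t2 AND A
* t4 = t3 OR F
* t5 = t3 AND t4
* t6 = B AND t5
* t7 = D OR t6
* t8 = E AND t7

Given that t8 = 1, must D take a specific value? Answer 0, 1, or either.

1

t8 = E AND t7 must be 1, so both E = 1 and t7 = 1.
Every assignment with t8 = 1 has D = 1; there are 16 such assignment(s).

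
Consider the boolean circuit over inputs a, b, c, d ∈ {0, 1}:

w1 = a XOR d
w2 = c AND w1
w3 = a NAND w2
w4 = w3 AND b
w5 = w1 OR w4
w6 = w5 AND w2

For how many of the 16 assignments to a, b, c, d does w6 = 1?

w6 = w5 AND w2 must be 1, so both w5 = 1 and w2 = 1.
w5 = w1 OR w4 must be 1, so at least one of w1, w4 is 1.
Satisfying assignments:
  a=0, b=0, c=1, d=1
  a=0, b=1, c=1, d=1
  a=1, b=0, c=1, d=0
  a=1, b=1, c=1, d=0

4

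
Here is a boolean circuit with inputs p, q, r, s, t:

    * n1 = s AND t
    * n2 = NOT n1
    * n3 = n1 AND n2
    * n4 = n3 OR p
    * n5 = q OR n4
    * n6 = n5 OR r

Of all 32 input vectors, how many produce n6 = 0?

n6 = n5 OR r must be 0, so both n5 = 0 and r = 0.
Enumerating the 32 input combinations, 4 give n6 = 0 and 28 give n6 = 1.

4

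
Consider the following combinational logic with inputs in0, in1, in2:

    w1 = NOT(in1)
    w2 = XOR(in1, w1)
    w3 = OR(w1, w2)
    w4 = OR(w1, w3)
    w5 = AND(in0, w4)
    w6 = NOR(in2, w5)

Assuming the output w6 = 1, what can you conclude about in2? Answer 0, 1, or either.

0

w6 = NOR(in2, w5) must be 1, so both in2 = 0 and w5 = 0.
w5 = AND(in0, w4) must be 0, so at least one of in0, w4 is 0.
Every assignment with w6 = 1 has in2 = 0; there are 2 such assignment(s).
  in0=0, in1=0, in2=0
  in0=0, in1=1, in2=0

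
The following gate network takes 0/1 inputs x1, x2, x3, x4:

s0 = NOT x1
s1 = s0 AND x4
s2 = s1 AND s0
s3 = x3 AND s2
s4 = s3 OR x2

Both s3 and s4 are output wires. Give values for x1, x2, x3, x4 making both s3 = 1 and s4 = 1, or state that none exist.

Check with x1=0, x2=0, x3=1, x4=1:
s0 = NOT x1 = NOT 0 = 1
s1 = s0 AND x4 = 1 AND 1 = 1
s2 = s1 AND s0 = 1 AND 1 = 1
s3 = x3 AND s2 = 1 AND 1 = 1
s4 = s3 OR x2 = 1 OR 0 = 1
So s3 = 1 and s4 = 1.

x1=0, x2=0, x3=1, x4=1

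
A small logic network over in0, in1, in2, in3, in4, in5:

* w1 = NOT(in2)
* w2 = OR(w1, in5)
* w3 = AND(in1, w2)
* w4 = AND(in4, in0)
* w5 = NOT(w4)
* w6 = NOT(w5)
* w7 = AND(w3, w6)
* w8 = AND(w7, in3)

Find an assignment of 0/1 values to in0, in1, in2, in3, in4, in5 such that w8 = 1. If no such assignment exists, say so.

w8 = AND(w7, in3) must be 1, so both w7 = 1 and in3 = 1.
w7 = AND(w3, w6) must be 1, so both w3 = 1 and w6 = 1.
Check with in0=1, in1=1, in2=0, in3=1, in4=1, in5=0:
w1 = NOT(in2) = NOT 0 = 1
w2 = OR(w1, in5) = OR(1, 0) = 1
w3 = AND(in1, w2) = AND(1, 1) = 1
w4 = AND(in4, in0) = AND(1, 1) = 1
w5 = NOT(w4) = NOT 1 = 0
w6 = NOT(w5) = NOT 0 = 1
w7 = AND(w3, w6) = AND(1, 1) = 1
w8 = AND(w7, in3) = AND(1, 1) = 1
So w8 = 1 as required.

in0=1, in1=1, in2=0, in3=1, in4=1, in5=0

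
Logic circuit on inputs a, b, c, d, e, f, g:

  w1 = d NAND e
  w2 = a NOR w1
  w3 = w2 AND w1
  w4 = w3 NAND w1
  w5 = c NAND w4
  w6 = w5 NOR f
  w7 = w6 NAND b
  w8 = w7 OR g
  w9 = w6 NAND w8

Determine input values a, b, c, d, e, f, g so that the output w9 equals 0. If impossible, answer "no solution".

w9 = w6 NAND w8 must be 0, so both w6 = 1 and w8 = 1.
w6 = w5 NOR f must be 1, so both w5 = 0 and f = 0.
w8 = w7 OR g must be 1, so at least one of w7, g is 1.
Check with a=0 b=0 c=1 d=1 e=1 f=0 g=0:
w1 = d NAND e = 1 NAND 1 = 0
w2 = a NOR w1 = 0 NOR 0 = 1
w3 = w2 AND w1 = 1 AND 0 = 0
w4 = w3 NAND w1 = 0 NAND 0 = 1
w5 = c NAND w4 = 1 NAND 1 = 0
w6 = w5 NOR f = 0 NOR 0 = 1
w7 = w6 NAND b = 1 NAND 0 = 1
w8 = w7 OR g = 1 OR 0 = 1
w9 = w6 NAND w8 = 1 NAND 1 = 0
So w9 = 0 as required.

a=0 b=0 c=1 d=1 e=1 f=0 g=0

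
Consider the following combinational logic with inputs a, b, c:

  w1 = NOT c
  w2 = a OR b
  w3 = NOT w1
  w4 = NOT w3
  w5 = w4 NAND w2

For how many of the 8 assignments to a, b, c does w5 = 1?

5

w5 = w4 NAND w2 must be 1, so at least one of w4, w2 is 0.
Satisfying assignments:
  a=0, b=0, c=0
  a=0, b=0, c=1
  a=0, b=1, c=1
  a=1, b=0, c=1
  a=1, b=1, c=1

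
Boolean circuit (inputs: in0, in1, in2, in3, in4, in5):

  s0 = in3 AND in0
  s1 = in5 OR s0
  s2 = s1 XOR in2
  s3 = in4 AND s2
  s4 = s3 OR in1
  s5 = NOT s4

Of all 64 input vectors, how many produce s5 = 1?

24

s5 = NOT s4 must be 1, so s4 = 0.
s4 = s3 OR in1 must be 0, so both s3 = 0 and in1 = 0.
Enumerating the 64 input combinations, 24 give s5 = 1 and 40 give s5 = 0.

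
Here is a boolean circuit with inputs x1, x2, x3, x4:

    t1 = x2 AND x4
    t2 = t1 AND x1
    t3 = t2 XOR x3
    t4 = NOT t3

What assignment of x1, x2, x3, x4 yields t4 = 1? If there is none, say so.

x1=1, x2=0, x3=0, x4=0

Check with x1=1, x2=0, x3=0, x4=0:
t1 = x2 AND x4 = 0 AND 0 = 0
t2 = t1 AND x1 = 0 AND 1 = 0
t3 = t2 XOR x3 = 0 XOR 0 = 0
t4 = NOT t3 = NOT 0 = 1
So t4 = 1 as required.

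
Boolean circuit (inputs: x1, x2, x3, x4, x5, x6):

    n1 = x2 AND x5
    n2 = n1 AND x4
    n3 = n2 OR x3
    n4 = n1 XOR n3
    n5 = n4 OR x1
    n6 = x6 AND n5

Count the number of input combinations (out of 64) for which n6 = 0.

n6 = x6 AND n5 must be 0, so at least one of x6, n5 is 0.
Enumerating the 64 input combinations, 41 give n6 = 0 and 23 give n6 = 1.

41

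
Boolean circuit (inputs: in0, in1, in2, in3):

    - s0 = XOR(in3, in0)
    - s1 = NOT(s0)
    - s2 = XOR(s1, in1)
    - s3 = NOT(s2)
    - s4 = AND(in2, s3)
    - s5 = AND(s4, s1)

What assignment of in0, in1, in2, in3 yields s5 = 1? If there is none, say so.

in0=0, in1=1, in2=1, in3=0

s5 = AND(s4, s1) must be 1, so both s4 = 1 and s1 = 1.
Check with in0=0, in1=1, in2=1, in3=0:
s0 = XOR(in3, in0) = XOR(0, 0) = 0
s1 = NOT(s0) = NOT 0 = 1
s2 = XOR(s1, in1) = XOR(1, 1) = 0
s3 = NOT(s2) = NOT 0 = 1
s4 = AND(in2, s3) = AND(1, 1) = 1
s5 = AND(s4, s1) = AND(1, 1) = 1
So s5 = 1 as required.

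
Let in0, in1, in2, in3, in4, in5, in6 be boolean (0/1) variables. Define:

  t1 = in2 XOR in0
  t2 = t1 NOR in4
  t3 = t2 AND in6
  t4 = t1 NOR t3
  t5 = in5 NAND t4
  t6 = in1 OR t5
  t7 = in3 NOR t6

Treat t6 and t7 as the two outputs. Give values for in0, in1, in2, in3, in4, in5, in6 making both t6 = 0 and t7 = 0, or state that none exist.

in0=1 in1=0 in2=1 in3=1 in4=1 in5=1 in6=1

Check with in0=1 in1=0 in2=1 in3=1 in4=1 in5=1 in6=1:
t1 = in2 XOR in0 = 1 XOR 1 = 0
t2 = t1 NOR in4 = 0 NOR 1 = 0
t3 = t2 AND in6 = 0 AND 1 = 0
t4 = t1 NOR t3 = 0 NOR 0 = 1
t5 = in5 NAND t4 = 1 NAND 1 = 0
t6 = in1 OR t5 = 0 OR 0 = 0
t7 = in3 NOR t6 = 1 NOR 0 = 0
So t6 = 0 and t7 = 0.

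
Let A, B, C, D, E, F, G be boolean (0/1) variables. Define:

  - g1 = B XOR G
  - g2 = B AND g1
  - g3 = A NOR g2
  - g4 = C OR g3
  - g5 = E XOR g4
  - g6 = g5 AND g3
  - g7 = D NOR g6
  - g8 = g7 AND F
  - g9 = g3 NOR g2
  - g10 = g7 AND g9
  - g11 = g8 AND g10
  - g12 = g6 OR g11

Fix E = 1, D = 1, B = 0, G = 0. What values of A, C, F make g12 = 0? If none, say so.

Check with E = 1, D = 1, B = 0, G = 0 and A=0, C=1, F=0:
g1 = B XOR G = 0 XOR 0 = 0
g2 = B AND g1 = 0 AND 0 = 0
g3 = A NOR g2 = 0 NOR 0 = 1
g4 = C OR g3 = 1 OR 1 = 1
g5 = E XOR g4 = 1 XOR 1 = 0
g6 = g5 AND g3 = 0 AND 1 = 0
g7 = D NOR g6 = 1 NOR 0 = 0
g8 = g7 AND F = 0 AND 0 = 0
g9 = g3 NOR g2 = 1 NOR 0 = 0
g10 = g7 AND g9 = 0 AND 0 = 0
g11 = g8 AND g10 = 0 AND 0 = 0
g12 = g6 OR g11 = 0 OR 0 = 0
So g12 = 0.

A=0 C=1 F=0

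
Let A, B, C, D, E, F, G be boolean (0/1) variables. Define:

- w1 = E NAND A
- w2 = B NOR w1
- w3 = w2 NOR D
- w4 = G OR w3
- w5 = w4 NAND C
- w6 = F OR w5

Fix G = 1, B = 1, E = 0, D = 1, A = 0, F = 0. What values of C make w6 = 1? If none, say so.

w6 = F OR w5 must be 1, so at least one of F, w5 is 1.
Check with G = 1, B = 1, E = 0, D = 1, A = 0, F = 0 and C=0:
w1 = E NAND A = 0 NAND 0 = 1
w2 = B NOR w1 = 1 NOR 1 = 0
w3 = w2 NOR D = 0 NOR 1 = 0
w4 = G OR w3 = 1 OR 0 = 1
w5 = w4 NAND C = 1 NAND 0 = 1
w6 = F OR w5 = 0 OR 1 = 1
So w6 = 1.

C=0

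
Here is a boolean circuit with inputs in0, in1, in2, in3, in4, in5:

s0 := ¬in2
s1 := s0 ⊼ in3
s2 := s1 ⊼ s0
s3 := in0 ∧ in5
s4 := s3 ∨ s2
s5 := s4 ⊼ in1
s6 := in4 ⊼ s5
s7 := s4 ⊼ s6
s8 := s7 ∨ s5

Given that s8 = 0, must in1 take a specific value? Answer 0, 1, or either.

s8 = s7 ∨ s5 must be 0, so both s7 = 0 and s5 = 0.
Every assignment with s8 = 0 has in1 = 1; there are 26 such assignment(s).

1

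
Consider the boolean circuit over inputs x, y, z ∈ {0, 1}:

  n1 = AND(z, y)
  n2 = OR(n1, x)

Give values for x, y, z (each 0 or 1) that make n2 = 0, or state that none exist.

x=0, y=1, z=0

Check with x=0, y=1, z=0:
n1 = AND(z, y) = AND(0, 1) = 0
n2 = OR(n1, x) = OR(0, 0) = 0
So n2 = 0 as required.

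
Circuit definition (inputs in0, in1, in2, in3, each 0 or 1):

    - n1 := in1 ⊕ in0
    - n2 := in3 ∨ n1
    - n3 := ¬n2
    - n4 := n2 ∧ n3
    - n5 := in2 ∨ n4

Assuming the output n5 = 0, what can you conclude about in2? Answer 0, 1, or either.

n5 = in2 ∨ n4 must be 0, so both in2 = 0 and n4 = 0.
Every assignment with n5 = 0 has in2 = 0; there are 8 such assignment(s).

0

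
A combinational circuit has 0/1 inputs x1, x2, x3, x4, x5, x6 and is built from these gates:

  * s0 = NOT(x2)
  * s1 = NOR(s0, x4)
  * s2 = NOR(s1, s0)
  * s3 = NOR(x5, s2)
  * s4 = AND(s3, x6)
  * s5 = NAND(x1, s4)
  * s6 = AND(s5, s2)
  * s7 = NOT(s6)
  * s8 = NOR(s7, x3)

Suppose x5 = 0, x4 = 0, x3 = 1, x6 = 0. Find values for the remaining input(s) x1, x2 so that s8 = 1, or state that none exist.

no solution exists

With x5 = 0, x4 = 0, x3 = 1, x6 = 0 fixed, none of the 4 settings of x1, x2 give s8 = 1.
For example, with x1=0, x2=1:
s0 = NOT(x2) = NOT 1 = 0
s1 = NOR(s0, x4) = NOR(0, 0) = 1
s2 = NOR(s1, s0) = NOR(1, 0) = 0
s3 = NOR(x5, s2) = NOR(0, 0) = 1
s4 = AND(s3, x6) = AND(1, 0) = 0
s5 = NAND(x1, s4) = NAND(0, 0) = 1
s6 = AND(s5, s2) = AND(1, 0) = 0
s7 = NOT(s6) = NOT 0 = 1
s8 = NOR(s7, x3) = NOR(1, 1) = 0
giving s8 = 0 ≠ 1.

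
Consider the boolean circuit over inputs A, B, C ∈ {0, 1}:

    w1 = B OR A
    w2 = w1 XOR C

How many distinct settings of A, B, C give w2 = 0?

4

w2 = w1 XOR C must be 0, so w1 and C are equal.
Satisfying assignments:
  A=0, B=0, C=0
  A=0, B=1, C=1
  A=1, B=0, C=1
  A=1, B=1, C=1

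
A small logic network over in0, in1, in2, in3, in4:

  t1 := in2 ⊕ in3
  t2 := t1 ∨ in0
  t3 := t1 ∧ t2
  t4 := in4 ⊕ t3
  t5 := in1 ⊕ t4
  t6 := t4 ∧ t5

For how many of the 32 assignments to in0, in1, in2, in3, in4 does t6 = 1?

8

t6 = t4 ∧ t5 must be 1, so both t4 = 1 and t5 = 1.
t4 = in4 ⊕ t3 must be 1, so in4 and t3 differ.
Enumerating the 32 input combinations, 8 give t6 = 1 and 24 give t6 = 0.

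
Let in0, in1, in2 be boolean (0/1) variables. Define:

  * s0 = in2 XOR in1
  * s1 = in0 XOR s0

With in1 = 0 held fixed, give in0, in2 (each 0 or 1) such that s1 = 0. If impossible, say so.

in0=0 in2=0

s1 = in0 XOR s0 must be 0, so in0 and s0 are equal.
Check with in1 = 0 and in0=0, in2=0:
s0 = in2 XOR in1 = 0 XOR 0 = 0
s1 = in0 XOR s0 = 0 XOR 0 = 0
So s1 = 0.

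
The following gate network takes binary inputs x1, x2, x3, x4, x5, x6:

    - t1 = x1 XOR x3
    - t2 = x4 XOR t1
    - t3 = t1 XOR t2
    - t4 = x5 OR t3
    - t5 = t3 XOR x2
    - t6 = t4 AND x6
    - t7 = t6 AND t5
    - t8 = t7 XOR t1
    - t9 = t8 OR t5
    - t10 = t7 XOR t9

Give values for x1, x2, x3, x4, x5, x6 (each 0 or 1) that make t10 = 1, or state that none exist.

x1=0 x2=1 x3=1 x4=0 x5=0 x6=0

t10 = t7 XOR t9 must be 1, so t7 and t9 differ.
Check with x1=0 x2=1 x3=1 x4=0 x5=0 x6=0:
t1 = x1 XOR x3 = 0 XOR 1 = 1
t2 = x4 XOR t1 = 0 XOR 1 = 1
t3 = t1 XOR t2 = 1 XOR 1 = 0
t4 = x5 OR t3 = 0 OR 0 = 0
t5 = t3 XOR x2 = 0 XOR 1 = 1
t6 = t4 AND x6 = 0 AND 0 = 0
t7 = t6 AND t5 = 0 AND 1 = 0
t8 = t7 XOR t1 = 0 XOR 1 = 1
t9 = t8 OR t5 = 1 OR 1 = 1
t10 = t7 XOR t9 = 0 XOR 1 = 1
So t10 = 1 as required.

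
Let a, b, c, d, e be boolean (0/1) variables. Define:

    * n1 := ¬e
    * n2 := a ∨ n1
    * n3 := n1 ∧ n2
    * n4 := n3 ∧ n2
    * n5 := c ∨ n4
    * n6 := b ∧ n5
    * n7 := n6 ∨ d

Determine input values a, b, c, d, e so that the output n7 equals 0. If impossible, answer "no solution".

a=0, b=0, c=0, d=0, e=1

n7 = n6 ∨ d must be 0, so both n6 = 0 and d = 0.
Check with a=0, b=0, c=0, d=0, e=1:
n1 = ¬e = ¬1 = 0
n2 = a ∨ n1 = 0 ∨ 0 = 0
n3 = n1 ∧ n2 = 0 ∧ 0 = 0
n4 = n3 ∧ n2 = 0 ∧ 0 = 0
n5 = c ∨ n4 = 0 ∨ 0 = 0
n6 = b ∧ n5 = 0 ∧ 0 = 0
n7 = n6 ∨ d = 0 ∨ 0 = 0
So n7 = 0 as required.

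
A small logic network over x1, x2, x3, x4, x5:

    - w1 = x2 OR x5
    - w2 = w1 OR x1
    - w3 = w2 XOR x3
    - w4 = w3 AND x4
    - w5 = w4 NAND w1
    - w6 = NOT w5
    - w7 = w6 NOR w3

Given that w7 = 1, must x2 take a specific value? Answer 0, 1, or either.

Both values of x2 occur among assignments with w7 = 1:
  x2=0: x1=0, x2=0, x3=0, x4=0, x5=0
  x2=1: x1=0, x2=1, x3=1, x4=0, x5=0

either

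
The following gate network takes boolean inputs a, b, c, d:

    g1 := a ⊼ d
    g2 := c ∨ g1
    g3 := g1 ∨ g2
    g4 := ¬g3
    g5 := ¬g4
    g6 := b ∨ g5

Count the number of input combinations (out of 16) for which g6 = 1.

15

g6 = b ∨ g5 must be 1, so at least one of b, g5 is 1.
Enumerating the 16 input combinations, 15 give g6 = 1 and 1 give g6 = 0.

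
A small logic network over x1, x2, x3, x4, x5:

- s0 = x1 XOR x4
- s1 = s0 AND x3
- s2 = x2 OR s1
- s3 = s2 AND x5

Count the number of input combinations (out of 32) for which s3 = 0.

s3 = s2 AND x5 must be 0, so at least one of s2, x5 is 0.
Enumerating the 32 input combinations, 22 give s3 = 0 and 10 give s3 = 1.

22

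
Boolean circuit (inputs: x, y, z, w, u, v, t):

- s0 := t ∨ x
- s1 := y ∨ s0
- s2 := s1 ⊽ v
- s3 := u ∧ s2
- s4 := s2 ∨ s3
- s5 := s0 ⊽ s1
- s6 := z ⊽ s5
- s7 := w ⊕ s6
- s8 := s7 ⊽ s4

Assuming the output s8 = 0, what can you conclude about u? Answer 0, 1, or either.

Both values of u occur among assignments with s8 = 0:
  u=0: x=0, y=0, z=0, w=0, u=0, v=0, t=0
  u=1: x=0, y=0, z=0, w=0, u=1, v=0, t=0

either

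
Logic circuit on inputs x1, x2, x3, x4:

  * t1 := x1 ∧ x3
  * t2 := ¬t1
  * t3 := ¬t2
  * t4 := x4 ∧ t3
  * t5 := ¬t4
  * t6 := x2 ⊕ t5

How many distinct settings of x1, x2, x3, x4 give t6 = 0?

t6 = x2 ⊕ t5 must be 0, so x2 and t5 are equal.
Enumerating the 16 input combinations, 8 give t6 = 0 and 8 give t6 = 1.

8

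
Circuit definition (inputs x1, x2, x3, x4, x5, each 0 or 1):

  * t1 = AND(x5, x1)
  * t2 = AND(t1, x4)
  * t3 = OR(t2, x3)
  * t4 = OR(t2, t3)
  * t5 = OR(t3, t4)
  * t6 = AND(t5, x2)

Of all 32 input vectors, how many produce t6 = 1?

9

t6 = AND(t5, x2) must be 1, so both t5 = 1 and x2 = 1.
t5 = OR(t3, t4) must be 1, so at least one of t3, t4 is 1.
Enumerating the 32 input combinations, 9 give t6 = 1 and 23 give t6 = 0.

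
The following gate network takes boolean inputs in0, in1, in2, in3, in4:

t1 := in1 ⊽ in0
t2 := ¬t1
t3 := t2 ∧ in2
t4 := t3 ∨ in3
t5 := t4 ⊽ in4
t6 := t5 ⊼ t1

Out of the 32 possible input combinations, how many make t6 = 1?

t6 = t5 ⊼ t1 must be 1, so at least one of t5, t1 is 0.
Enumerating the 32 input combinations, 30 give t6 = 1 and 2 give t6 = 0.

30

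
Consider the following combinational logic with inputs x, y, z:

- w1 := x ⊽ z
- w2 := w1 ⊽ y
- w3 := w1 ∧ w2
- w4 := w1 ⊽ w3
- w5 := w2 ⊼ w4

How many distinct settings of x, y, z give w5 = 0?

w5 = w2 ⊼ w4 must be 0, so both w2 = 1 and w4 = 1.
w2 = w1 ⊽ y must be 1, so both w1 = 0 and y = 0.
w4 = w1 ⊽ w3 must be 1, so both w1 = 0 and w3 = 0.
Enumerating the 8 input combinations, 3 give w5 = 0 and 5 give w5 = 1.

3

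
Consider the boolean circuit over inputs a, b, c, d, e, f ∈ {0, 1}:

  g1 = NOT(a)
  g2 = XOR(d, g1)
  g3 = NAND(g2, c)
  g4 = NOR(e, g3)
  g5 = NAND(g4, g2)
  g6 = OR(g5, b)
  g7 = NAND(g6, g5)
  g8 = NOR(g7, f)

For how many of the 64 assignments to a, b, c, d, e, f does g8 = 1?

28

g8 = NOR(g7, f) must be 1, so both g7 = 0 and f = 0.
g7 = NAND(g6, g5) must be 0, so both g6 = 1 and g5 = 1.
Enumerating the 64 input combinations, 28 give g8 = 1 and 36 give g8 = 0.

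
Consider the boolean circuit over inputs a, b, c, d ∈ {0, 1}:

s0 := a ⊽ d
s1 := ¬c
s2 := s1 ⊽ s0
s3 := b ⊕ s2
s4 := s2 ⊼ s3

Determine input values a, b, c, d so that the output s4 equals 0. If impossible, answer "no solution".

s4 = s2 ⊼ s3 must be 0, so both s2 = 1 and s3 = 1.
s2 = s1 ⊽ s0 must be 1, so both s1 = 0 and s0 = 0.
s3 = b ⊕ s2 must be 1, so b and s2 differ.
Check with a=1 b=0 c=1 d=1:
s0 = a ⊽ d = 1 ⊽ 1 = 0
s1 = ¬c = ¬1 = 0
s2 = s1 ⊽ s0 = 0 ⊽ 0 = 1
s3 = b ⊕ s2 = 0 ⊕ 1 = 1
s4 = s2 ⊼ s3 = 1 ⊼ 1 = 0
So s4 = 0 as required.

a=1 b=0 c=1 d=1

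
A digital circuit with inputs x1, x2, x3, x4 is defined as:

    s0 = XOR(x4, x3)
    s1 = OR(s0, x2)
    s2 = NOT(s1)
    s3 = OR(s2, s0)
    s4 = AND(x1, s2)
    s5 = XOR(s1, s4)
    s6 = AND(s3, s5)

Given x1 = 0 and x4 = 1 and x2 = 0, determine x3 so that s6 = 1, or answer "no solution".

Check with x1 = 0 and x4 = 1 and x2 = 0 and x3=0:
s0 = XOR(x4, x3) = XOR(1, 0) = 1
s1 = OR(s0, x2) = OR(1, 0) = 1
s2 = NOT(s1) = NOT 1 = 0
s3 = OR(s2, s0) = OR(0, 1) = 1
s4 = AND(x1, s2) = AND(0, 0) = 0
s5 = XOR(s1, s4) = XOR(1, 0) = 1
s6 = AND(s3, s5) = AND(1, 1) = 1
So s6 = 1.

x3=0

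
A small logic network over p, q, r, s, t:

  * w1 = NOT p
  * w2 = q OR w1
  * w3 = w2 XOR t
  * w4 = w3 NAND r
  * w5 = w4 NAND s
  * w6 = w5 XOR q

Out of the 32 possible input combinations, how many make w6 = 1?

16

w6 = w5 XOR q must be 1, so w5 and q differ.
Enumerating the 32 input combinations, 16 give w6 = 1 and 16 give w6 = 0.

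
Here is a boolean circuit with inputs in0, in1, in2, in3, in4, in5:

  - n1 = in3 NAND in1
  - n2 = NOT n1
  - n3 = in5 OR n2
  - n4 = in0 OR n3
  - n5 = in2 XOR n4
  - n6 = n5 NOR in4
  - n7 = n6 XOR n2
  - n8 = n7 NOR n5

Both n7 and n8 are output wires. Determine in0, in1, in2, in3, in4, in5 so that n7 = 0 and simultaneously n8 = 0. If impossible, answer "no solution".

Check with in0=1 in1=0 in2=0 in3=1 in4=0 in5=1:
n1 = in3 NAND in1 = 1 NAND 0 = 1
n2 = NOT n1 = NOT 1 = 0
n3 = in5 OR n2 = 1 OR 0 = 1
n4 = in0 OR n3 = 1 OR 1 = 1
n5 = in2 XOR n4 = 0 XOR 1 = 1
n6 = n5 NOR in4 = 1 NOR 0 = 0
n7 = n6 XOR n2 = 0 XOR 0 = 0
n8 = n7 NOR n5 = 0 NOR 1 = 0
So n7 = 0 and n8 = 0.

in0=1 in1=0 in2=0 in3=1 in4=0 in5=1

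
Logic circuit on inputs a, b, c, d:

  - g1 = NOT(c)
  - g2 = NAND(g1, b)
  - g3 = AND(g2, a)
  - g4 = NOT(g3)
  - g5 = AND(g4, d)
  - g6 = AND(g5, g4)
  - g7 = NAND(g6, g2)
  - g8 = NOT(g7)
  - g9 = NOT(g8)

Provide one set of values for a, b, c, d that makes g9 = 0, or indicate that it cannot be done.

Check with a=0, b=1, c=1, d=1:
g1 = NOT(c) = NOT 1 = 0
g2 = NAND(g1, b) = NAND(0, 1) = 1
g3 = AND(g2, a) = AND(1, 0) = 0
g4 = NOT(g3) = NOT 0 = 1
g5 = AND(g4, d) = AND(1, 1) = 1
g6 = AND(g5, g4) = AND(1, 1) = 1
g7 = NAND(g6, g2) = NAND(1, 1) = 0
g8 = NOT(g7) = NOT 0 = 1
g9 = NOT(g8) = NOT 1 = 0
So g9 = 0 as required.

a=0, b=1, c=1, d=1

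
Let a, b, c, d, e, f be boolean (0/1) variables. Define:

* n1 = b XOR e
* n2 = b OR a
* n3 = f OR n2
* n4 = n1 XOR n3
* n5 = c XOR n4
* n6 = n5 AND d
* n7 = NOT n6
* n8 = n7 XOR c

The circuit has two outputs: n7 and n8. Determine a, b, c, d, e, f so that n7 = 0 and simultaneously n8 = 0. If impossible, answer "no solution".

Check with a=1, b=0, c=0, d=1, e=0, f=1:
n1 = b XOR e = 0 XOR 0 = 0
n2 = b OR a = 0 OR 1 = 1
n3 = f OR n2 = 1 OR 1 = 1
n4 = n1 XOR n3 = 0 XOR 1 = 1
n5 = c XOR n4 = 0 XOR 1 = 1
n6 = n5 AND d = 1 AND 1 = 1
n7 = NOT n6 = NOT 1 = 0
n8 = n7 XOR c = 0 XOR 0 = 0
So n7 = 0 and n8 = 0.

a=1, b=0, c=0, d=1, e=0, f=1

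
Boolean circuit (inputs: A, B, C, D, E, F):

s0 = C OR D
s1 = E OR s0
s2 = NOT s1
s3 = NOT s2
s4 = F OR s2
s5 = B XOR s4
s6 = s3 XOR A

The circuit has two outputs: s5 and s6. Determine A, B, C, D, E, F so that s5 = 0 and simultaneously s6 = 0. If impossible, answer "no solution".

Check with A=1, B=1, C=1, D=1, E=1, F=1:
s0 = C OR D = 1 OR 1 = 1
s1 = E OR s0 = 1 OR 1 = 1
s2 = NOT s1 = NOT 1 = 0
s3 = NOT s2 = NOT 0 = 1
s4 = F OR s2 = 1 OR 0 = 1
s5 = B XOR s4 = 1 XOR 1 = 0
s6 = s3 XOR A = 1 XOR 1 = 0
So s5 = 0 and s6 = 0.

A=1, B=1, C=1, D=1, E=1, F=1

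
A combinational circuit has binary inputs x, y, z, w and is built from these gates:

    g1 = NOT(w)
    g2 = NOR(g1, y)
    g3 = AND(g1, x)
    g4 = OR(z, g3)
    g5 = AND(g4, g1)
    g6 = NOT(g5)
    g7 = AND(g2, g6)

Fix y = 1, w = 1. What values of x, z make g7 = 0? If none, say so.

Check with y = 1, w = 1 and x=1, z=1:
g1 = NOT(w) = NOT 1 = 0
g2 = NOR(g1, y) = NOR(0, 1) = 0
g3 = AND(g1, x) = AND(0, 1) = 0
g4 = OR(z, g3) = OR(1, 0) = 1
g5 = AND(g4, g1) = AND(1, 0) = 0
g6 = NOT(g5) = NOT 0 = 1
g7 = AND(g2, g6) = AND(0, 1) = 0
So g7 = 0.

x=1, z=1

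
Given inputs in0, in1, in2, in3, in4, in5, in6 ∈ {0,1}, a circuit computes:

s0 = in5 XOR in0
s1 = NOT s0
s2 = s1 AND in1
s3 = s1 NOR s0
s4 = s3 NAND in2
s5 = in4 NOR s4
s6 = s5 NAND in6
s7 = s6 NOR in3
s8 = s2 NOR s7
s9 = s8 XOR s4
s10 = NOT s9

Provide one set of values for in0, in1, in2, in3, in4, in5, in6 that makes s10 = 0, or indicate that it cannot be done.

s10 = NOT s9 must be 0, so s9 = 1.
Check with in0=1, in1=1, in2=1, in3=0, in4=0, in5=1, in6=1:
s0 = in5 XOR in0 = 1 XOR 1 = 0
s1 = NOT s0 = NOT 0 = 1
s2 = s1 AND in1 = 1 AND 1 = 1
s3 = s1 NOR s0 = 1 NOR 0 = 0
s4 = s3 NAND in2 = 0 NAND 1 = 1
s5 = in4 NOR s4 = 0 NOR 1 = 0
s6 = s5 NAND in6 = 0 NAND 1 = 1
s7 = s6 NOR in3 = 1 NOR 0 = 0
s8 = s2 NOR s7 = 1 NOR 0 = 0
s9 = s8 XOR s4 = 0 XOR 1 = 1
s10 = NOT s9 = NOT 1 = 0
So s10 = 0 as required.

in0=1, in1=1, in2=1, in3=0, in4=0, in5=1, in6=1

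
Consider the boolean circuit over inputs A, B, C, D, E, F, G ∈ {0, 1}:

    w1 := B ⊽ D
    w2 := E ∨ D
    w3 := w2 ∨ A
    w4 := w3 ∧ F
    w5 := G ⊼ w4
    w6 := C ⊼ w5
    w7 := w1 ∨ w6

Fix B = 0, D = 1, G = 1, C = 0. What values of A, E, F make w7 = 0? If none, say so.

no solution exists

With B = 0, D = 1, G = 1, C = 0 fixed, none of the 8 settings of A, E, F give w7 = 0.
For example, with A=1, E=0, F=1:
w1 = B ⊽ D = 0 ⊽ 1 = 0
w2 = E ∨ D = 0 ∨ 1 = 1
w3 = w2 ∨ A = 1 ∨ 1 = 1
w4 = w3 ∧ F = 1 ∧ 1 = 1
w5 = G ⊼ w4 = 1 ⊼ 1 = 0
w6 = C ⊼ w5 = 0 ⊼ 0 = 1
w7 = w1 ∨ w6 = 0 ∨ 1 = 1
giving w7 = 1 ≠ 0.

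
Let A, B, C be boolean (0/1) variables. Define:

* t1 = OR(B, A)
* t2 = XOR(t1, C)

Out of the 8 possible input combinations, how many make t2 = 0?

4

t2 = XOR(t1, C) must be 0, so t1 and C are equal.
Satisfying assignments:
  A=0, B=0, C=0
  A=0, B=1, C=1
  A=1, B=0, C=1
  A=1, B=1, C=1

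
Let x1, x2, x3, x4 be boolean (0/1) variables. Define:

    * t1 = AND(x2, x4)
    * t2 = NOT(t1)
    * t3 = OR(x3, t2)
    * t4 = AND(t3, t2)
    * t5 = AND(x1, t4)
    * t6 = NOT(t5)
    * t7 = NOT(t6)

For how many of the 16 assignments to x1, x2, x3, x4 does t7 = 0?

t7 = NOT(t6) must be 0, so t6 = 1.
Enumerating the 16 input combinations, 10 give t7 = 0 and 6 give t7 = 1.

10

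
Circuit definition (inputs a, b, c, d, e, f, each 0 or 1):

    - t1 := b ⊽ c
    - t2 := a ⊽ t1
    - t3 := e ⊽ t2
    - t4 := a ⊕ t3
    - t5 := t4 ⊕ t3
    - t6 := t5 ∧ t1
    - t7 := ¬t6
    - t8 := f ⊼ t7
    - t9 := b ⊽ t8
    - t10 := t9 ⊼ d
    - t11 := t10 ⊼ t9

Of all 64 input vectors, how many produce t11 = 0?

t11 = t10 ⊼ t9 must be 0, so both t10 = 1 and t9 = 1.
Enumerating the 64 input combinations, 6 give t11 = 0 and 58 give t11 = 1.

6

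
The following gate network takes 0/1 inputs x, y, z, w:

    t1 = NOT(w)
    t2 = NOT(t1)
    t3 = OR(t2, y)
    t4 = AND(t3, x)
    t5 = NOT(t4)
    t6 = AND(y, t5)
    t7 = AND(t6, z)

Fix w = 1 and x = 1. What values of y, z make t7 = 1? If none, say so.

With w = 1 and x = 1 fixed, none of the 4 settings of y, z give t7 = 1.
For example, with y=0, z=0:
t1 = NOT(w) = NOT 1 = 0
t2 = NOT(t1) = NOT 0 = 1
t3 = OR(t2, y) = OR(1, 0) = 1
t4 = AND(t3, x) = AND(1, 1) = 1
t5 = NOT(t4) = NOT 1 = 0
t6 = AND(y, t5) = AND(0, 0) = 0
t7 = AND(t6, z) = AND(0, 0) = 0
giving t7 = 0 ≠ 1.

no solution exists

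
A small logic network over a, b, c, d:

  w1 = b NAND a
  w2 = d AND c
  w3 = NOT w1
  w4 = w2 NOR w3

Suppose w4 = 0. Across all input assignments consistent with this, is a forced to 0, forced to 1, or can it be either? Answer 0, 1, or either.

Both values of a occur among assignments with w4 = 0:
  a=0: a=0, b=0, c=1, d=1
  a=1: a=1, b=0, c=1, d=1

either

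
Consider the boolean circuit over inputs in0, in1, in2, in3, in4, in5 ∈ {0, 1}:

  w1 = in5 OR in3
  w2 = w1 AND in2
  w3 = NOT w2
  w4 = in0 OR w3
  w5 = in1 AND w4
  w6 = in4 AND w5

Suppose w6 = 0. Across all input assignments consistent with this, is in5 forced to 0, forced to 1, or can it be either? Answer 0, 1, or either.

Both values of in5 occur among assignments with w6 = 0:
  in5=0: in0=0, in1=0, in2=0, in3=0, in4=0, in5=0
  in5=1: in0=0, in1=0, in2=0, in3=0, in4=0, in5=1

either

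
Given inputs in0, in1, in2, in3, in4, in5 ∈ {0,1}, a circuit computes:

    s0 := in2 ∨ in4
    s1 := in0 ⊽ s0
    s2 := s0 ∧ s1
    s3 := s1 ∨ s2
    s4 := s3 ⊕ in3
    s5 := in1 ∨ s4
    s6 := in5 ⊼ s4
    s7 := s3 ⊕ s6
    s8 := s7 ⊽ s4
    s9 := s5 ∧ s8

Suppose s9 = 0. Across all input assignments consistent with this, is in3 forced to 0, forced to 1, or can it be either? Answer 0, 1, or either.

either

Both values of in3 occur among assignments with s9 = 0:
  in3=0: in0=0, in1=0, in2=0, in3=0, in4=0, in5=0
  in3=1: in0=0, in1=0, in2=0, in3=1, in4=0, in5=0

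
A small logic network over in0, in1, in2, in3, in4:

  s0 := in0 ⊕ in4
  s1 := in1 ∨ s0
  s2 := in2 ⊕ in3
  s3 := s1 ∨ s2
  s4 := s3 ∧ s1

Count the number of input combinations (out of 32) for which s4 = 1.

s4 = s3 ∧ s1 must be 1, so both s3 = 1 and s1 = 1.
s3 = s1 ∨ s2 must be 1, so at least one of s1, s2 is 1.
s1 = in1 ∨ s0 must be 1, so at least one of in1, s0 is 1.
Enumerating the 32 input combinations, 24 give s4 = 1 and 8 give s4 = 0.

24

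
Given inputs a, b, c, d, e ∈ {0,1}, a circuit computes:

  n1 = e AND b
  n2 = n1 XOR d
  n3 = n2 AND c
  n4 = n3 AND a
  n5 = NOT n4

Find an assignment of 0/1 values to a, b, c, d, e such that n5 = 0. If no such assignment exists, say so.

a=1, b=0, c=1, d=1, e=1

Check with a=1, b=0, c=1, d=1, e=1:
n1 = e AND b = 1 AND 0 = 0
n2 = n1 XOR d = 0 XOR 1 = 1
n3 = n2 AND c = 1 AND 1 = 1
n4 = n3 AND a = 1 AND 1 = 1
n5 = NOT n4 = NOT 1 = 0
So n5 = 0 as required.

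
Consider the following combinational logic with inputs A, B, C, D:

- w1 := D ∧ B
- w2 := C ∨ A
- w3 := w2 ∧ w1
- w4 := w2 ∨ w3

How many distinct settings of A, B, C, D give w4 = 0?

4

w4 = w2 ∨ w3 must be 0, so both w2 = 0 and w3 = 0.
Satisfying assignments:
  A=0, B=0, C=0, D=0
  A=0, B=0, C=0, D=1
  A=0, B=1, C=0, D=0
  A=0, B=1, C=0, D=1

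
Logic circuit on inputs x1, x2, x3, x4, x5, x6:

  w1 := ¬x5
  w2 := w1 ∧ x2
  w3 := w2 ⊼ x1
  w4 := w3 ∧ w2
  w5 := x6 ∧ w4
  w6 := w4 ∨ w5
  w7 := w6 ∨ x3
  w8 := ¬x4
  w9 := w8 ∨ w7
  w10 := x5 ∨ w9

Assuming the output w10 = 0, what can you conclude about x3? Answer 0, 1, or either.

w10 = x5 ∨ w9 must be 0, so both x5 = 0 and w9 = 0.
w9 = w8 ∨ w7 must be 0, so both w8 = 0 and w7 = 0.
Every assignment with w10 = 0 has x3 = 0; there are 6 such assignment(s).

0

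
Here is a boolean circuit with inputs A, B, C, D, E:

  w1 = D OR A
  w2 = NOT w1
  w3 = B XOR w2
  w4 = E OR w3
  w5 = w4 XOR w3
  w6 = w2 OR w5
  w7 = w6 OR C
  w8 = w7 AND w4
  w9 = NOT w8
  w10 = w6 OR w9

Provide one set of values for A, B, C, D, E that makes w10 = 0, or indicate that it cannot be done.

w10 = w6 OR w9 must be 0, so both w6 = 0 and w9 = 0.
w6 = w2 OR w5 must be 0, so both w2 = 0 and w5 = 0.
w9 = NOT w8 must be 0, so w8 = 1.
Check with A=0, B=1, C=1, D=1, E=0:
w1 = D OR A = 1 OR 0 = 1
w2 = NOT w1 = NOT 1 = 0
w3 = B XOR w2 = 1 XOR 0 = 1
w4 = E OR w3 = 0 OR 1 = 1
w5 = w4 XOR w3 = 1 XOR 1 = 0
w6 = w2 OR w5 = 0 OR 0 = 0
w7 = w6 OR C = 0 OR 1 = 1
w8 = w7 AND w4 = 1 AND 1 = 1
w9 = NOT w8 = NOT 1 = 0
w10 = w6 OR w9 = 0 OR 0 = 0
So w10 = 0 as required.

A=0, B=1, C=1, D=1, E=0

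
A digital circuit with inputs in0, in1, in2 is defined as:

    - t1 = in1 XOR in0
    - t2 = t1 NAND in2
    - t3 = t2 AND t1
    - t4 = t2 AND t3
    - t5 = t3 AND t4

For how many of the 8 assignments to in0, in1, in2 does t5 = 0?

6

t5 = t3 AND t4 must be 0, so at least one of t3, t4 is 0.
Satisfying assignments:
  in0=0, in1=0, in2=0
  in0=0, in1=0, in2=1
  in0=0, in1=1, in2=1
  in0=1, in1=0, in2=1
  in0=1, in1=1, in2=0
  in0=1, in1=1, in2=1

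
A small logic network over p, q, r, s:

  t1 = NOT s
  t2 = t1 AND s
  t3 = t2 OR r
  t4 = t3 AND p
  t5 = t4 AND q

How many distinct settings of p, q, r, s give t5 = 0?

14

t5 = t4 AND q must be 0, so at least one of t4, q is 0.
Enumerating the 16 input combinations, 14 give t5 = 0 and 2 give t5 = 1.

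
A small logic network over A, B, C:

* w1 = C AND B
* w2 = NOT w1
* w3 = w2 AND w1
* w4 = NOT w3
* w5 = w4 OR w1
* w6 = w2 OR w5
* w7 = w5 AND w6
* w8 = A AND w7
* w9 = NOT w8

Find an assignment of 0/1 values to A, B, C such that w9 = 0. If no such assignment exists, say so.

A=1 B=1 C=0

w9 = NOT w8 must be 0, so w8 = 1.
w8 = A AND w7 must be 1, so both A = 1 and w7 = 1.
Check with A=1 B=1 C=0:
w1 = C AND B = 0 AND 1 = 0
w2 = NOT w1 = NOT 0 = 1
w3 = w2 AND w1 = 1 AND 0 = 0
w4 = NOT w3 = NOT 0 = 1
w5 = w4 OR w1 = 1 OR 0 = 1
w6 = w2 OR w5 = 1 OR 1 = 1
w7 = w5 AND w6 = 1 AND 1 = 1
w8 = A AND w7 = 1 AND 1 = 1
w9 = NOT w8 = NOT 1 = 0
So w9 = 0 as required.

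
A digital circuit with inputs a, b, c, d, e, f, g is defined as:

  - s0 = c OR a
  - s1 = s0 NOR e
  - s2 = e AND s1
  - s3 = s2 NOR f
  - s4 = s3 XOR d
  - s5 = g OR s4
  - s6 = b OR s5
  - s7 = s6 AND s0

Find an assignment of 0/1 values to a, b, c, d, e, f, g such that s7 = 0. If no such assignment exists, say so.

s7 = s6 AND s0 must be 0, so at least one of s6, s0 is 0.
Check with a=1, b=0, c=0, d=1, e=0, f=0, g=0:
s0 = c OR a = 0 OR 1 = 1
s1 = s0 NOR e = 1 NOR 0 = 0
s2 = e AND s1 = 0 AND 0 = 0
s3 = s2 NOR f = 0 NOR 0 = 1
s4 = s3 XOR d = 1 XOR 1 = 0
s5 = g OR s4 = 0 OR 0 = 0
s6 = b OR s5 = 0 OR 0 = 0
s7 = s6 AND s0 = 0 AND 1 = 0
So s7 = 0 as required.

a=1, b=0, c=0, d=1, e=0, f=0, g=0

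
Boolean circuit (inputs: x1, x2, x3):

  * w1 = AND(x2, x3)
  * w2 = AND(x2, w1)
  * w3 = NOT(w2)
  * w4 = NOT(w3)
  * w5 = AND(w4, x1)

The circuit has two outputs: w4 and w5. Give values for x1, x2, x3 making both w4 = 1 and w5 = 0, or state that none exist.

x1=0 x2=1 x3=1

Check with x1=0 x2=1 x3=1:
w1 = AND(x2, x3) = AND(1, 1) = 1
w2 = AND(x2, w1) = AND(1, 1) = 1
w3 = NOT(w2) = NOT 1 = 0
w4 = NOT(w3) = NOT 0 = 1
w5 = AND(w4, x1) = AND(1, 0) = 0
So w4 = 1 and w5 = 0.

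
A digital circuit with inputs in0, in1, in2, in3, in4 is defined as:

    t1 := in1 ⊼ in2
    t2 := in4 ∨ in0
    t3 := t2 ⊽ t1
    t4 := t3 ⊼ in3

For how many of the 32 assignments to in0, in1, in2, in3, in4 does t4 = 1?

t4 = t3 ⊼ in3 must be 1, so at least one of t3, in3 is 0.
Enumerating the 32 input combinations, 31 give t4 = 1 and 1 give t4 = 0.

31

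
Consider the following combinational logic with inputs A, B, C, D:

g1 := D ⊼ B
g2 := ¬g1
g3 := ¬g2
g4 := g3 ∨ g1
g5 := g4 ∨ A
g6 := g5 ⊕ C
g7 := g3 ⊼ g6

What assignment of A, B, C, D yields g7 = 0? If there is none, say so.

g7 = g3 ⊼ g6 must be 0, so both g3 = 1 and g6 = 1.
g3 = ¬g2 must be 1, so g2 = 0.
Check with A=0, B=1, C=0, D=0:
g1 = D ⊼ B = 0 ⊼ 1 = 1
g2 = ¬g1 = ¬1 = 0
g3 = ¬g2 = ¬0 = 1
g4 = g3 ∨ g1 = 1 ∨ 1 = 1
g5 = g4 ∨ A = 1 ∨ 0 = 1
g6 = g5 ⊕ C = 1 ⊕ 0 = 1
g7 = g3 ⊼ g6 = 1 ⊼ 1 = 0
So g7 = 0 as required.

A=0, B=1, C=0, D=0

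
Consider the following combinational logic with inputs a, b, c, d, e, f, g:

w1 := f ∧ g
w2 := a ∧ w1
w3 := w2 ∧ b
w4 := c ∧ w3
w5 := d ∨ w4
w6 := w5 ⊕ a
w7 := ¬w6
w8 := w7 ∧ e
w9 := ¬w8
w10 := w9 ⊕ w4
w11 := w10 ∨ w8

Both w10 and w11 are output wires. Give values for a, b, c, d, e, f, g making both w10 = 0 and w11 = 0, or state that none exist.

Check with a=1, b=1, c=1, d=0, e=0, f=1, g=1:
w1 = f ∧ g = 1 ∧ 1 = 1
w2 = a ∧ w1 = 1 ∧ 1 = 1
w3 = w2 ∧ b = 1 ∧ 1 = 1
w4 = c ∧ w3 = 1 ∧ 1 = 1
w5 = d ∨ w4 = 0 ∨ 1 = 1
w6 = w5 ⊕ a = 1 ⊕ 1 = 0
w7 = ¬w6 = ¬0 = 1
w8 = w7 ∧ e = 1 ∧ 0 = 0
w9 = ¬w8 = ¬0 = 1
w10 = w9 ⊕ w4 = 1 ⊕ 1 = 0
w11 = w10 ∨ w8 = 0 ∨ 0 = 0
So w10 = 0 and w11 = 0.

a=1, b=1, c=1, d=0, e=0, f=1, g=1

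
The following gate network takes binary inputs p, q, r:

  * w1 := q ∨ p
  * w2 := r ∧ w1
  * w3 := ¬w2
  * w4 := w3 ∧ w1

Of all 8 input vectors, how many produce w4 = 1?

3

w4 = w3 ∧ w1 must be 1, so both w3 = 1 and w1 = 1.
Satisfying assignments:
  p=0, q=1, r=0
  p=1, q=0, r=0
  p=1, q=1, r=0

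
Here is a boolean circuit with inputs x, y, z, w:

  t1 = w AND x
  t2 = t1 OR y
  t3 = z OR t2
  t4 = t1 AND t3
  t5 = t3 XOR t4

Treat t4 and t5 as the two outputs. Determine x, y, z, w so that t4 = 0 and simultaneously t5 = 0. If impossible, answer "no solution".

Check with x=1, y=0, z=0, w=0:
t1 = w AND x = 0 AND 1 = 0
t2 = t1 OR y = 0 OR 0 = 0
t3 = z OR t2 = 0 OR 0 = 0
t4 = t1 AND t3 = 0 AND 0 = 0
t5 = t3 XOR t4 = 0 XOR 0 = 0
So t4 = 0 and t5 = 0.

x=1, y=0, z=0, w=0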